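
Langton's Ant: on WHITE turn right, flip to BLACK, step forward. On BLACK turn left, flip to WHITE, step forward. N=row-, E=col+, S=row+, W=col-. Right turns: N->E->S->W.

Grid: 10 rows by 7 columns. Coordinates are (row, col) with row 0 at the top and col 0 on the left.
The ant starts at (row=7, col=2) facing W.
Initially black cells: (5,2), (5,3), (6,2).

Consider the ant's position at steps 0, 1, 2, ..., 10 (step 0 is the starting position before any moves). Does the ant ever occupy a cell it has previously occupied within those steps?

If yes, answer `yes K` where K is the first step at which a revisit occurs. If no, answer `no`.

Answer: no

Derivation:
Step 1: on WHITE (7,2): turn R to N, flip to black, move to (6,2). |black|=4 — new cell
Step 2: on BLACK (6,2): turn L to W, flip to white, move to (6,1). |black|=3 — new cell
Step 3: on WHITE (6,1): turn R to N, flip to black, move to (5,1). |black|=4 — new cell
Step 4: on WHITE (5,1): turn R to E, flip to black, move to (5,2). |black|=5 — new cell
Step 5: on BLACK (5,2): turn L to N, flip to white, move to (4,2). |black|=4 — new cell
Step 6: on WHITE (4,2): turn R to E, flip to black, move to (4,3). |black|=5 — new cell
Step 7: on WHITE (4,3): turn R to S, flip to black, move to (5,3). |black|=6 — new cell
Step 8: on BLACK (5,3): turn L to E, flip to white, move to (5,4). |black|=5 — new cell
Step 9: on WHITE (5,4): turn R to S, flip to black, move to (6,4). |black|=6 — new cell
Step 10: on WHITE (6,4): turn R to W, flip to black, move to (6,3). |black|=7 — new cell
No revisit within 10 steps.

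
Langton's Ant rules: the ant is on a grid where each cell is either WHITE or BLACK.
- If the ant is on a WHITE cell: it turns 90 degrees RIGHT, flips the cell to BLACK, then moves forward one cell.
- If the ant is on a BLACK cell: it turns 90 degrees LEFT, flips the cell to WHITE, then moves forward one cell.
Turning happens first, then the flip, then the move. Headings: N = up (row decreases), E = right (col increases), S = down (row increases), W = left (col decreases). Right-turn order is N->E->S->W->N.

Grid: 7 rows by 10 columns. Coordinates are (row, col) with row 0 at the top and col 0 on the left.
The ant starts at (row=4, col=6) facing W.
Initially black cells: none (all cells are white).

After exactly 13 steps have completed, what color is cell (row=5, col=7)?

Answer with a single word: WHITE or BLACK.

Answer: BLACK

Derivation:
Step 1: on WHITE (4,6): turn R to N, flip to black, move to (3,6). |black|=1
Step 2: on WHITE (3,6): turn R to E, flip to black, move to (3,7). |black|=2
Step 3: on WHITE (3,7): turn R to S, flip to black, move to (4,7). |black|=3
Step 4: on WHITE (4,7): turn R to W, flip to black, move to (4,6). |black|=4
Step 5: on BLACK (4,6): turn L to S, flip to white, move to (5,6). |black|=3
Step 6: on WHITE (5,6): turn R to W, flip to black, move to (5,5). |black|=4
Step 7: on WHITE (5,5): turn R to N, flip to black, move to (4,5). |black|=5
Step 8: on WHITE (4,5): turn R to E, flip to black, move to (4,6). |black|=6
Step 9: on WHITE (4,6): turn R to S, flip to black, move to (5,6). |black|=7
Step 10: on BLACK (5,6): turn L to E, flip to white, move to (5,7). |black|=6
Step 11: on WHITE (5,7): turn R to S, flip to black, move to (6,7). |black|=7
Step 12: on WHITE (6,7): turn R to W, flip to black, move to (6,6). |black|=8
Step 13: on WHITE (6,6): turn R to N, flip to black, move to (5,6). |black|=9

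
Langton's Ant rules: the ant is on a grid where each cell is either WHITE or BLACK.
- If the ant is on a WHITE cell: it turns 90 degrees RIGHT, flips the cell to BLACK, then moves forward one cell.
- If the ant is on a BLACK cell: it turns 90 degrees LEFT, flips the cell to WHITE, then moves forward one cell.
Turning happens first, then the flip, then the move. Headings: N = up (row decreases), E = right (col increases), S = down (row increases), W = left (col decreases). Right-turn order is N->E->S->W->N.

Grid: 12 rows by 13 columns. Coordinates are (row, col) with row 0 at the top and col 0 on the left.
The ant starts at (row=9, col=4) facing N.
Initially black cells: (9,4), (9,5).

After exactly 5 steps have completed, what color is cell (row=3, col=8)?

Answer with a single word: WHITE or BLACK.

Answer: WHITE

Derivation:
Step 1: on BLACK (9,4): turn L to W, flip to white, move to (9,3). |black|=1
Step 2: on WHITE (9,3): turn R to N, flip to black, move to (8,3). |black|=2
Step 3: on WHITE (8,3): turn R to E, flip to black, move to (8,4). |black|=3
Step 4: on WHITE (8,4): turn R to S, flip to black, move to (9,4). |black|=4
Step 5: on WHITE (9,4): turn R to W, flip to black, move to (9,3). |black|=5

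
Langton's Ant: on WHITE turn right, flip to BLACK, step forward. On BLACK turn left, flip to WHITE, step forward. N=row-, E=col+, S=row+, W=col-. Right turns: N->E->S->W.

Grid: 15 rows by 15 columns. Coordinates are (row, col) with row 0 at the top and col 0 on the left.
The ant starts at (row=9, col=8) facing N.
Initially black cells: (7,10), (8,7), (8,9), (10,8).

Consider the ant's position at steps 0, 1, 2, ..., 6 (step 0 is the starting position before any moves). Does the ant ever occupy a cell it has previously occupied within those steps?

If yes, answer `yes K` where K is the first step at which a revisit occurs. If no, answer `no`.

Step 1: on WHITE (9,8): turn R to E, flip to black, move to (9,9). |black|=5 — new cell
Step 2: on WHITE (9,9): turn R to S, flip to black, move to (10,9). |black|=6 — new cell
Step 3: on WHITE (10,9): turn R to W, flip to black, move to (10,8). |black|=7 — new cell
Step 4: on BLACK (10,8): turn L to S, flip to white, move to (11,8). |black|=6 — new cell
Step 5: on WHITE (11,8): turn R to W, flip to black, move to (11,7). |black|=7 — new cell
Step 6: on WHITE (11,7): turn R to N, flip to black, move to (10,7). |black|=8 — new cell
No revisit within 6 steps.

Answer: no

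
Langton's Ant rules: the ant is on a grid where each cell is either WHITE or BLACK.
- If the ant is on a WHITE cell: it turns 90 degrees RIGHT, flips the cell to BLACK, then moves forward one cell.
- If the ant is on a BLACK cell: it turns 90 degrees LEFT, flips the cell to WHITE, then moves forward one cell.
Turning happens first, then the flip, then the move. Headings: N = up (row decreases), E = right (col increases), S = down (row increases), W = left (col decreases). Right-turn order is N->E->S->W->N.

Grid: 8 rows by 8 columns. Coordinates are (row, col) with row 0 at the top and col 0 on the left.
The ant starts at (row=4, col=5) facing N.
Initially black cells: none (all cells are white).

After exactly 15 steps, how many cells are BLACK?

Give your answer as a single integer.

Step 1: on WHITE (4,5): turn R to E, flip to black, move to (4,6). |black|=1
Step 2: on WHITE (4,6): turn R to S, flip to black, move to (5,6). |black|=2
Step 3: on WHITE (5,6): turn R to W, flip to black, move to (5,5). |black|=3
Step 4: on WHITE (5,5): turn R to N, flip to black, move to (4,5). |black|=4
Step 5: on BLACK (4,5): turn L to W, flip to white, move to (4,4). |black|=3
Step 6: on WHITE (4,4): turn R to N, flip to black, move to (3,4). |black|=4
Step 7: on WHITE (3,4): turn R to E, flip to black, move to (3,5). |black|=5
Step 8: on WHITE (3,5): turn R to S, flip to black, move to (4,5). |black|=6
Step 9: on WHITE (4,5): turn R to W, flip to black, move to (4,4). |black|=7
Step 10: on BLACK (4,4): turn L to S, flip to white, move to (5,4). |black|=6
Step 11: on WHITE (5,4): turn R to W, flip to black, move to (5,3). |black|=7
Step 12: on WHITE (5,3): turn R to N, flip to black, move to (4,3). |black|=8
Step 13: on WHITE (4,3): turn R to E, flip to black, move to (4,4). |black|=9
Step 14: on WHITE (4,4): turn R to S, flip to black, move to (5,4). |black|=10
Step 15: on BLACK (5,4): turn L to E, flip to white, move to (5,5). |black|=9

Answer: 9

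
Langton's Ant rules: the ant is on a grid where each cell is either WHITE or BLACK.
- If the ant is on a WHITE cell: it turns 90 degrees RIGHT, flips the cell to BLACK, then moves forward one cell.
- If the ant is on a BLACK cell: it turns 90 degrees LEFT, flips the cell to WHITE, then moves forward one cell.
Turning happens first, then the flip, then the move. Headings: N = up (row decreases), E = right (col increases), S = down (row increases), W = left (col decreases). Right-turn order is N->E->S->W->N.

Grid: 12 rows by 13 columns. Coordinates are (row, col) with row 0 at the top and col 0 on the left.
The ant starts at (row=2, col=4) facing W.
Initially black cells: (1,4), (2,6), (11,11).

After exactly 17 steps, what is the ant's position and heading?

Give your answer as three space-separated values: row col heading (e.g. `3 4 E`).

Step 1: on WHITE (2,4): turn R to N, flip to black, move to (1,4). |black|=4
Step 2: on BLACK (1,4): turn L to W, flip to white, move to (1,3). |black|=3
Step 3: on WHITE (1,3): turn R to N, flip to black, move to (0,3). |black|=4
Step 4: on WHITE (0,3): turn R to E, flip to black, move to (0,4). |black|=5
Step 5: on WHITE (0,4): turn R to S, flip to black, move to (1,4). |black|=6
Step 6: on WHITE (1,4): turn R to W, flip to black, move to (1,3). |black|=7
Step 7: on BLACK (1,3): turn L to S, flip to white, move to (2,3). |black|=6
Step 8: on WHITE (2,3): turn R to W, flip to black, move to (2,2). |black|=7
Step 9: on WHITE (2,2): turn R to N, flip to black, move to (1,2). |black|=8
Step 10: on WHITE (1,2): turn R to E, flip to black, move to (1,3). |black|=9
Step 11: on WHITE (1,3): turn R to S, flip to black, move to (2,3). |black|=10
Step 12: on BLACK (2,3): turn L to E, flip to white, move to (2,4). |black|=9
Step 13: on BLACK (2,4): turn L to N, flip to white, move to (1,4). |black|=8
Step 14: on BLACK (1,4): turn L to W, flip to white, move to (1,3). |black|=7
Step 15: on BLACK (1,3): turn L to S, flip to white, move to (2,3). |black|=6
Step 16: on WHITE (2,3): turn R to W, flip to black, move to (2,2). |black|=7
Step 17: on BLACK (2,2): turn L to S, flip to white, move to (3,2). |black|=6

Answer: 3 2 S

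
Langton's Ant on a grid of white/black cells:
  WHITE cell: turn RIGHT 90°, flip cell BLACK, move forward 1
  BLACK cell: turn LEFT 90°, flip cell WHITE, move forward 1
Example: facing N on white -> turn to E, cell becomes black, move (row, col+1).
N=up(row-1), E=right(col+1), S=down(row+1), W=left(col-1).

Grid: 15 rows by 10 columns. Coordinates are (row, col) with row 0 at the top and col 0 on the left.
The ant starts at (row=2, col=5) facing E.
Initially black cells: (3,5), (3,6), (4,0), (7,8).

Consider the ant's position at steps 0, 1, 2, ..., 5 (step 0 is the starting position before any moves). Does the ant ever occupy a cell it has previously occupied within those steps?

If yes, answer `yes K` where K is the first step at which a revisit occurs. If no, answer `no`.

Answer: no

Derivation:
Step 1: on WHITE (2,5): turn R to S, flip to black, move to (3,5). |black|=5 — new cell
Step 2: on BLACK (3,5): turn L to E, flip to white, move to (3,6). |black|=4 — new cell
Step 3: on BLACK (3,6): turn L to N, flip to white, move to (2,6). |black|=3 — new cell
Step 4: on WHITE (2,6): turn R to E, flip to black, move to (2,7). |black|=4 — new cell
Step 5: on WHITE (2,7): turn R to S, flip to black, move to (3,7). |black|=5 — new cell
No revisit within 5 steps.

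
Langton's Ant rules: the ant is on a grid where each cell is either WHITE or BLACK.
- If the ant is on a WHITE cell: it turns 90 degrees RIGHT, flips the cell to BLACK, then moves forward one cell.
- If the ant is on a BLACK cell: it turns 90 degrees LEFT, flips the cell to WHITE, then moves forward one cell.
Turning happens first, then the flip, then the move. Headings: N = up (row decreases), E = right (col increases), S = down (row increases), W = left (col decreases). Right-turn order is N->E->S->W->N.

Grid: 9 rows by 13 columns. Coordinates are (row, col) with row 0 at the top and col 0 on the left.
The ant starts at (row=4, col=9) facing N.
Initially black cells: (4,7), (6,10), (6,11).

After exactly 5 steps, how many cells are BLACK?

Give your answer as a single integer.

Step 1: on WHITE (4,9): turn R to E, flip to black, move to (4,10). |black|=4
Step 2: on WHITE (4,10): turn R to S, flip to black, move to (5,10). |black|=5
Step 3: on WHITE (5,10): turn R to W, flip to black, move to (5,9). |black|=6
Step 4: on WHITE (5,9): turn R to N, flip to black, move to (4,9). |black|=7
Step 5: on BLACK (4,9): turn L to W, flip to white, move to (4,8). |black|=6

Answer: 6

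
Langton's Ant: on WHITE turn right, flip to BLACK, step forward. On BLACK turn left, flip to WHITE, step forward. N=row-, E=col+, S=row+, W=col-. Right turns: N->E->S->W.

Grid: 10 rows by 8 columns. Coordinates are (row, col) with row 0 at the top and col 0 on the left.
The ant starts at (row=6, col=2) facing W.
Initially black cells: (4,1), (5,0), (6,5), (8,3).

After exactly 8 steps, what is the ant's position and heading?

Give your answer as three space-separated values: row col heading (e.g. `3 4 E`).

Answer: 6 2 E

Derivation:
Step 1: on WHITE (6,2): turn R to N, flip to black, move to (5,2). |black|=5
Step 2: on WHITE (5,2): turn R to E, flip to black, move to (5,3). |black|=6
Step 3: on WHITE (5,3): turn R to S, flip to black, move to (6,3). |black|=7
Step 4: on WHITE (6,3): turn R to W, flip to black, move to (6,2). |black|=8
Step 5: on BLACK (6,2): turn L to S, flip to white, move to (7,2). |black|=7
Step 6: on WHITE (7,2): turn R to W, flip to black, move to (7,1). |black|=8
Step 7: on WHITE (7,1): turn R to N, flip to black, move to (6,1). |black|=9
Step 8: on WHITE (6,1): turn R to E, flip to black, move to (6,2). |black|=10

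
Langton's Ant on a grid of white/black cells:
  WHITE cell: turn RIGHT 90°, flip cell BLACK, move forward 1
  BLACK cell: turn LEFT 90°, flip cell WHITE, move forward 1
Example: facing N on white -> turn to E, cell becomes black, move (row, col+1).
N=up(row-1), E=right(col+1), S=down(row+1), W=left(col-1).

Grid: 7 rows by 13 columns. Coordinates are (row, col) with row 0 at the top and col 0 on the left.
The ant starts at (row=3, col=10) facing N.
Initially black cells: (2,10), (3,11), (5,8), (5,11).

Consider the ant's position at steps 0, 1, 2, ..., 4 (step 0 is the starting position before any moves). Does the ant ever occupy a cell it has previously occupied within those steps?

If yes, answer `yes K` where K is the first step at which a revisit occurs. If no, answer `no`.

Answer: no

Derivation:
Step 1: on WHITE (3,10): turn R to E, flip to black, move to (3,11). |black|=5 — new cell
Step 2: on BLACK (3,11): turn L to N, flip to white, move to (2,11). |black|=4 — new cell
Step 3: on WHITE (2,11): turn R to E, flip to black, move to (2,12). |black|=5 — new cell
Step 4: on WHITE (2,12): turn R to S, flip to black, move to (3,12). |black|=6 — new cell
No revisit within 4 steps.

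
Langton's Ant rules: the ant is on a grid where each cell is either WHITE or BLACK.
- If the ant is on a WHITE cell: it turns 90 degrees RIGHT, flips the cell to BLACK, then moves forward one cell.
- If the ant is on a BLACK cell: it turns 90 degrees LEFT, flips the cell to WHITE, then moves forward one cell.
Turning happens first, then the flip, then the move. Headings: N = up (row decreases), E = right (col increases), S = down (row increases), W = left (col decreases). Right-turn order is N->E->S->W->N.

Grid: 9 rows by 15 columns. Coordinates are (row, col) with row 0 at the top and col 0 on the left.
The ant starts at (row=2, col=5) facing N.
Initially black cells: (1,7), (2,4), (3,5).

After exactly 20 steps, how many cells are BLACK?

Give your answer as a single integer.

Step 1: on WHITE (2,5): turn R to E, flip to black, move to (2,6). |black|=4
Step 2: on WHITE (2,6): turn R to S, flip to black, move to (3,6). |black|=5
Step 3: on WHITE (3,6): turn R to W, flip to black, move to (3,5). |black|=6
Step 4: on BLACK (3,5): turn L to S, flip to white, move to (4,5). |black|=5
Step 5: on WHITE (4,5): turn R to W, flip to black, move to (4,4). |black|=6
Step 6: on WHITE (4,4): turn R to N, flip to black, move to (3,4). |black|=7
Step 7: on WHITE (3,4): turn R to E, flip to black, move to (3,5). |black|=8
Step 8: on WHITE (3,5): turn R to S, flip to black, move to (4,5). |black|=9
Step 9: on BLACK (4,5): turn L to E, flip to white, move to (4,6). |black|=8
Step 10: on WHITE (4,6): turn R to S, flip to black, move to (5,6). |black|=9
Step 11: on WHITE (5,6): turn R to W, flip to black, move to (5,5). |black|=10
Step 12: on WHITE (5,5): turn R to N, flip to black, move to (4,5). |black|=11
Step 13: on WHITE (4,5): turn R to E, flip to black, move to (4,6). |black|=12
Step 14: on BLACK (4,6): turn L to N, flip to white, move to (3,6). |black|=11
Step 15: on BLACK (3,6): turn L to W, flip to white, move to (3,5). |black|=10
Step 16: on BLACK (3,5): turn L to S, flip to white, move to (4,5). |black|=9
Step 17: on BLACK (4,5): turn L to E, flip to white, move to (4,6). |black|=8
Step 18: on WHITE (4,6): turn R to S, flip to black, move to (5,6). |black|=9
Step 19: on BLACK (5,6): turn L to E, flip to white, move to (5,7). |black|=8
Step 20: on WHITE (5,7): turn R to S, flip to black, move to (6,7). |black|=9

Answer: 9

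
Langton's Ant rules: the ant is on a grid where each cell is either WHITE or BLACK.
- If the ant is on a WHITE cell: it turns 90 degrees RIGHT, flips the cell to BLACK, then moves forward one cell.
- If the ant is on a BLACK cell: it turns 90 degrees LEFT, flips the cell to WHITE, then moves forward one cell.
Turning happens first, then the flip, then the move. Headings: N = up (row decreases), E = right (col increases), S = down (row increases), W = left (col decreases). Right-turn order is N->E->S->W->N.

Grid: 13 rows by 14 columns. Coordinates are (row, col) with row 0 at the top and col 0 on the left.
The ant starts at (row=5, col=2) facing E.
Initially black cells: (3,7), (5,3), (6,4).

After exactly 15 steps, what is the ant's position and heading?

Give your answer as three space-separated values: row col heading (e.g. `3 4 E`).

Step 1: on WHITE (5,2): turn R to S, flip to black, move to (6,2). |black|=4
Step 2: on WHITE (6,2): turn R to W, flip to black, move to (6,1). |black|=5
Step 3: on WHITE (6,1): turn R to N, flip to black, move to (5,1). |black|=6
Step 4: on WHITE (5,1): turn R to E, flip to black, move to (5,2). |black|=7
Step 5: on BLACK (5,2): turn L to N, flip to white, move to (4,2). |black|=6
Step 6: on WHITE (4,2): turn R to E, flip to black, move to (4,3). |black|=7
Step 7: on WHITE (4,3): turn R to S, flip to black, move to (5,3). |black|=8
Step 8: on BLACK (5,3): turn L to E, flip to white, move to (5,4). |black|=7
Step 9: on WHITE (5,4): turn R to S, flip to black, move to (6,4). |black|=8
Step 10: on BLACK (6,4): turn L to E, flip to white, move to (6,5). |black|=7
Step 11: on WHITE (6,5): turn R to S, flip to black, move to (7,5). |black|=8
Step 12: on WHITE (7,5): turn R to W, flip to black, move to (7,4). |black|=9
Step 13: on WHITE (7,4): turn R to N, flip to black, move to (6,4). |black|=10
Step 14: on WHITE (6,4): turn R to E, flip to black, move to (6,5). |black|=11
Step 15: on BLACK (6,5): turn L to N, flip to white, move to (5,5). |black|=10

Answer: 5 5 N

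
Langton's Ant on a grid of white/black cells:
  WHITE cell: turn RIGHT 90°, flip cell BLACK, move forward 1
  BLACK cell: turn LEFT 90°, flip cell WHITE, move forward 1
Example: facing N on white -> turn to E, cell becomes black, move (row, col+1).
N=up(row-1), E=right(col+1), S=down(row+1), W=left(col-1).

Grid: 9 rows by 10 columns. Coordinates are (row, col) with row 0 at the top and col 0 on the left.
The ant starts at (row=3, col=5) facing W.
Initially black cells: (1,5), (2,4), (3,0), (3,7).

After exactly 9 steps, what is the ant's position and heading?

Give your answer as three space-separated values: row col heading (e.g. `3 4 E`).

Step 1: on WHITE (3,5): turn R to N, flip to black, move to (2,5). |black|=5
Step 2: on WHITE (2,5): turn R to E, flip to black, move to (2,6). |black|=6
Step 3: on WHITE (2,6): turn R to S, flip to black, move to (3,6). |black|=7
Step 4: on WHITE (3,6): turn R to W, flip to black, move to (3,5). |black|=8
Step 5: on BLACK (3,5): turn L to S, flip to white, move to (4,5). |black|=7
Step 6: on WHITE (4,5): turn R to W, flip to black, move to (4,4). |black|=8
Step 7: on WHITE (4,4): turn R to N, flip to black, move to (3,4). |black|=9
Step 8: on WHITE (3,4): turn R to E, flip to black, move to (3,5). |black|=10
Step 9: on WHITE (3,5): turn R to S, flip to black, move to (4,5). |black|=11

Answer: 4 5 S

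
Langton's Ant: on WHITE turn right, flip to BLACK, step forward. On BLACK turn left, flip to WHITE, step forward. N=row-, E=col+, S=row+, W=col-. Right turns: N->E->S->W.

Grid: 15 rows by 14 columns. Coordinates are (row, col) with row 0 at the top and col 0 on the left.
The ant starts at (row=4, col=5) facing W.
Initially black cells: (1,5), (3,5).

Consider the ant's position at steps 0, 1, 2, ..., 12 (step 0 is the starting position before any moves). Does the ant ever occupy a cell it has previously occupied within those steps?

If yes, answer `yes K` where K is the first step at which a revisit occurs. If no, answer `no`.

Step 1: on WHITE (4,5): turn R to N, flip to black, move to (3,5). |black|=3 — new cell
Step 2: on BLACK (3,5): turn L to W, flip to white, move to (3,4). |black|=2 — new cell
Step 3: on WHITE (3,4): turn R to N, flip to black, move to (2,4). |black|=3 — new cell
Step 4: on WHITE (2,4): turn R to E, flip to black, move to (2,5). |black|=4 — new cell
Step 5: on WHITE (2,5): turn R to S, flip to black, move to (3,5). |black|=5 — REVISIT

Answer: yes 5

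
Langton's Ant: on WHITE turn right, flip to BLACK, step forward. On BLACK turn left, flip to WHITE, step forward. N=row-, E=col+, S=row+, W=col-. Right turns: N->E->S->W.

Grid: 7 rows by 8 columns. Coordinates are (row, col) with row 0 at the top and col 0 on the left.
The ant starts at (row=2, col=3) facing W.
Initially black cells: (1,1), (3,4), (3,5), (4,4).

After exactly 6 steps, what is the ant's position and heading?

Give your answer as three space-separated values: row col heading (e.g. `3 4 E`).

Step 1: on WHITE (2,3): turn R to N, flip to black, move to (1,3). |black|=5
Step 2: on WHITE (1,3): turn R to E, flip to black, move to (1,4). |black|=6
Step 3: on WHITE (1,4): turn R to S, flip to black, move to (2,4). |black|=7
Step 4: on WHITE (2,4): turn R to W, flip to black, move to (2,3). |black|=8
Step 5: on BLACK (2,3): turn L to S, flip to white, move to (3,3). |black|=7
Step 6: on WHITE (3,3): turn R to W, flip to black, move to (3,2). |black|=8

Answer: 3 2 W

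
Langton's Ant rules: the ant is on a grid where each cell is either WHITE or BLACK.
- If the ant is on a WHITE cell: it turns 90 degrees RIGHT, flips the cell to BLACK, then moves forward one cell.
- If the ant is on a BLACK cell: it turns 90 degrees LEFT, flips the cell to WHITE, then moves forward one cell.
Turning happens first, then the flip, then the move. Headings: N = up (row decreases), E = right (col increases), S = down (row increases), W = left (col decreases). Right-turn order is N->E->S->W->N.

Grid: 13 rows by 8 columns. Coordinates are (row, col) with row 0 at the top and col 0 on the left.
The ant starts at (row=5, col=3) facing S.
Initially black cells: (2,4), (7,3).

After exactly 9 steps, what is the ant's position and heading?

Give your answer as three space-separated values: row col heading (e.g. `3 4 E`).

Step 1: on WHITE (5,3): turn R to W, flip to black, move to (5,2). |black|=3
Step 2: on WHITE (5,2): turn R to N, flip to black, move to (4,2). |black|=4
Step 3: on WHITE (4,2): turn R to E, flip to black, move to (4,3). |black|=5
Step 4: on WHITE (4,3): turn R to S, flip to black, move to (5,3). |black|=6
Step 5: on BLACK (5,3): turn L to E, flip to white, move to (5,4). |black|=5
Step 6: on WHITE (5,4): turn R to S, flip to black, move to (6,4). |black|=6
Step 7: on WHITE (6,4): turn R to W, flip to black, move to (6,3). |black|=7
Step 8: on WHITE (6,3): turn R to N, flip to black, move to (5,3). |black|=8
Step 9: on WHITE (5,3): turn R to E, flip to black, move to (5,4). |black|=9

Answer: 5 4 E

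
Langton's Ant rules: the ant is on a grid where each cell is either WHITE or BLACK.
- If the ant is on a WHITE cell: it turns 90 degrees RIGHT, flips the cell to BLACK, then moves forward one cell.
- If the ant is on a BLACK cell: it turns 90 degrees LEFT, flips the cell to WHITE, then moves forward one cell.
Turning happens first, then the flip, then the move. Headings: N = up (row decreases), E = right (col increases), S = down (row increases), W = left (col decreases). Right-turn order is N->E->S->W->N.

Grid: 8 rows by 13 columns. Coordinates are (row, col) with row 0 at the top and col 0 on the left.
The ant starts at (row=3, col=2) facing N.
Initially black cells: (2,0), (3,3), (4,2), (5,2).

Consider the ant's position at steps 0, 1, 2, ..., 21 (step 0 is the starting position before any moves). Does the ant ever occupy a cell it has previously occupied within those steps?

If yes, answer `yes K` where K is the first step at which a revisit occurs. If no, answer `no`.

Answer: yes 5

Derivation:
Step 1: on WHITE (3,2): turn R to E, flip to black, move to (3,3). |black|=5 — new cell
Step 2: on BLACK (3,3): turn L to N, flip to white, move to (2,3). |black|=4 — new cell
Step 3: on WHITE (2,3): turn R to E, flip to black, move to (2,4). |black|=5 — new cell
Step 4: on WHITE (2,4): turn R to S, flip to black, move to (3,4). |black|=6 — new cell
Step 5: on WHITE (3,4): turn R to W, flip to black, move to (3,3). |black|=7 — REVISIT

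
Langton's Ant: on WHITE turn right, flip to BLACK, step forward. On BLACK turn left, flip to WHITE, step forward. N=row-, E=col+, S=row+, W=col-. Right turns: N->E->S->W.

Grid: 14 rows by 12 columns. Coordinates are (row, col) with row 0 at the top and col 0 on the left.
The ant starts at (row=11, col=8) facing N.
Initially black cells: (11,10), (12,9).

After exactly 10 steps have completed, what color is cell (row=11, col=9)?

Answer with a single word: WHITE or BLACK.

Step 1: on WHITE (11,8): turn R to E, flip to black, move to (11,9). |black|=3
Step 2: on WHITE (11,9): turn R to S, flip to black, move to (12,9). |black|=4
Step 3: on BLACK (12,9): turn L to E, flip to white, move to (12,10). |black|=3
Step 4: on WHITE (12,10): turn R to S, flip to black, move to (13,10). |black|=4
Step 5: on WHITE (13,10): turn R to W, flip to black, move to (13,9). |black|=5
Step 6: on WHITE (13,9): turn R to N, flip to black, move to (12,9). |black|=6
Step 7: on WHITE (12,9): turn R to E, flip to black, move to (12,10). |black|=7
Step 8: on BLACK (12,10): turn L to N, flip to white, move to (11,10). |black|=6
Step 9: on BLACK (11,10): turn L to W, flip to white, move to (11,9). |black|=5
Step 10: on BLACK (11,9): turn L to S, flip to white, move to (12,9). |black|=4

Answer: WHITE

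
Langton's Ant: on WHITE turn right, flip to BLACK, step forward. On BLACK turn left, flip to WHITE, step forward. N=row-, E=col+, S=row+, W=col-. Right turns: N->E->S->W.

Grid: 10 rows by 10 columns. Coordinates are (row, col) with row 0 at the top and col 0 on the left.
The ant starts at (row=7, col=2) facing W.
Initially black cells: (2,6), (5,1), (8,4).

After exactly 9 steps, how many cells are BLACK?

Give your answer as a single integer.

Answer: 10

Derivation:
Step 1: on WHITE (7,2): turn R to N, flip to black, move to (6,2). |black|=4
Step 2: on WHITE (6,2): turn R to E, flip to black, move to (6,3). |black|=5
Step 3: on WHITE (6,3): turn R to S, flip to black, move to (7,3). |black|=6
Step 4: on WHITE (7,3): turn R to W, flip to black, move to (7,2). |black|=7
Step 5: on BLACK (7,2): turn L to S, flip to white, move to (8,2). |black|=6
Step 6: on WHITE (8,2): turn R to W, flip to black, move to (8,1). |black|=7
Step 7: on WHITE (8,1): turn R to N, flip to black, move to (7,1). |black|=8
Step 8: on WHITE (7,1): turn R to E, flip to black, move to (7,2). |black|=9
Step 9: on WHITE (7,2): turn R to S, flip to black, move to (8,2). |black|=10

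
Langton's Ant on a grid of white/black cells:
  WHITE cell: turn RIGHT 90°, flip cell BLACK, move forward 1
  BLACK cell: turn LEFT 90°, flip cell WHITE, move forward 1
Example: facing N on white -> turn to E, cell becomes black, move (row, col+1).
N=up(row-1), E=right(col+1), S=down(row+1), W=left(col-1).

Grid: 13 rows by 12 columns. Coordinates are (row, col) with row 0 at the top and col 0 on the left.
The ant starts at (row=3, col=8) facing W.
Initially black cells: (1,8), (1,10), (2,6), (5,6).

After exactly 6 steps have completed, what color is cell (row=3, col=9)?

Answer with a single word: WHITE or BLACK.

Step 1: on WHITE (3,8): turn R to N, flip to black, move to (2,8). |black|=5
Step 2: on WHITE (2,8): turn R to E, flip to black, move to (2,9). |black|=6
Step 3: on WHITE (2,9): turn R to S, flip to black, move to (3,9). |black|=7
Step 4: on WHITE (3,9): turn R to W, flip to black, move to (3,8). |black|=8
Step 5: on BLACK (3,8): turn L to S, flip to white, move to (4,8). |black|=7
Step 6: on WHITE (4,8): turn R to W, flip to black, move to (4,7). |black|=8

Answer: BLACK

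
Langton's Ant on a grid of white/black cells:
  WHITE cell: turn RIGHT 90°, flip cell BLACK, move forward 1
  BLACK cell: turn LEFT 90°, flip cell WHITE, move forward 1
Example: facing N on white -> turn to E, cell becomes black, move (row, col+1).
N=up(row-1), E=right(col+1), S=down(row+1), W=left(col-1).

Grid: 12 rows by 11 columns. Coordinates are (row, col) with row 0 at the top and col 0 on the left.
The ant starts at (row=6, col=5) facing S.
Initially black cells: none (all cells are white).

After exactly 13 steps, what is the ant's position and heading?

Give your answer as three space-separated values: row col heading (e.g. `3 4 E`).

Answer: 6 6 W

Derivation:
Step 1: on WHITE (6,5): turn R to W, flip to black, move to (6,4). |black|=1
Step 2: on WHITE (6,4): turn R to N, flip to black, move to (5,4). |black|=2
Step 3: on WHITE (5,4): turn R to E, flip to black, move to (5,5). |black|=3
Step 4: on WHITE (5,5): turn R to S, flip to black, move to (6,5). |black|=4
Step 5: on BLACK (6,5): turn L to E, flip to white, move to (6,6). |black|=3
Step 6: on WHITE (6,6): turn R to S, flip to black, move to (7,6). |black|=4
Step 7: on WHITE (7,6): turn R to W, flip to black, move to (7,5). |black|=5
Step 8: on WHITE (7,5): turn R to N, flip to black, move to (6,5). |black|=6
Step 9: on WHITE (6,5): turn R to E, flip to black, move to (6,6). |black|=7
Step 10: on BLACK (6,6): turn L to N, flip to white, move to (5,6). |black|=6
Step 11: on WHITE (5,6): turn R to E, flip to black, move to (5,7). |black|=7
Step 12: on WHITE (5,7): turn R to S, flip to black, move to (6,7). |black|=8
Step 13: on WHITE (6,7): turn R to W, flip to black, move to (6,6). |black|=9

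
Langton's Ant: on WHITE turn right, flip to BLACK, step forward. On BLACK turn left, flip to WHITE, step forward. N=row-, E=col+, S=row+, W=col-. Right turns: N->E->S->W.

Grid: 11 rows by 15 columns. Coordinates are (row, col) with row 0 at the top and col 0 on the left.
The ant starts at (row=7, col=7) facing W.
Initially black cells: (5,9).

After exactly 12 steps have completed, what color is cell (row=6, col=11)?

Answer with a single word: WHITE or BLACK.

Answer: WHITE

Derivation:
Step 1: on WHITE (7,7): turn R to N, flip to black, move to (6,7). |black|=2
Step 2: on WHITE (6,7): turn R to E, flip to black, move to (6,8). |black|=3
Step 3: on WHITE (6,8): turn R to S, flip to black, move to (7,8). |black|=4
Step 4: on WHITE (7,8): turn R to W, flip to black, move to (7,7). |black|=5
Step 5: on BLACK (7,7): turn L to S, flip to white, move to (8,7). |black|=4
Step 6: on WHITE (8,7): turn R to W, flip to black, move to (8,6). |black|=5
Step 7: on WHITE (8,6): turn R to N, flip to black, move to (7,6). |black|=6
Step 8: on WHITE (7,6): turn R to E, flip to black, move to (7,7). |black|=7
Step 9: on WHITE (7,7): turn R to S, flip to black, move to (8,7). |black|=8
Step 10: on BLACK (8,7): turn L to E, flip to white, move to (8,8). |black|=7
Step 11: on WHITE (8,8): turn R to S, flip to black, move to (9,8). |black|=8
Step 12: on WHITE (9,8): turn R to W, flip to black, move to (9,7). |black|=9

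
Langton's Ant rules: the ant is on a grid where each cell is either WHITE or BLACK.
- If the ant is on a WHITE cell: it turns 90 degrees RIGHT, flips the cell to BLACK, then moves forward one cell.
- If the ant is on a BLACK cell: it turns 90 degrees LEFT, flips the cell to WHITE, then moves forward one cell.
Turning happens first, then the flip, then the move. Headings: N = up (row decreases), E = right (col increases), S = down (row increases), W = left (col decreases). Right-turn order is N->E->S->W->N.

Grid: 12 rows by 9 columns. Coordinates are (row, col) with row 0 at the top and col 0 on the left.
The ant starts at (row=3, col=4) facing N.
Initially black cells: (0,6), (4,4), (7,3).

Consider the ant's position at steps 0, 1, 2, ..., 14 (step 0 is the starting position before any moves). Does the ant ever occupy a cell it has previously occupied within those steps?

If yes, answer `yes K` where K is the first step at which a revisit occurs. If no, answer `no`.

Answer: yes 7

Derivation:
Step 1: on WHITE (3,4): turn R to E, flip to black, move to (3,5). |black|=4 — new cell
Step 2: on WHITE (3,5): turn R to S, flip to black, move to (4,5). |black|=5 — new cell
Step 3: on WHITE (4,5): turn R to W, flip to black, move to (4,4). |black|=6 — new cell
Step 4: on BLACK (4,4): turn L to S, flip to white, move to (5,4). |black|=5 — new cell
Step 5: on WHITE (5,4): turn R to W, flip to black, move to (5,3). |black|=6 — new cell
Step 6: on WHITE (5,3): turn R to N, flip to black, move to (4,3). |black|=7 — new cell
Step 7: on WHITE (4,3): turn R to E, flip to black, move to (4,4). |black|=8 — REVISIT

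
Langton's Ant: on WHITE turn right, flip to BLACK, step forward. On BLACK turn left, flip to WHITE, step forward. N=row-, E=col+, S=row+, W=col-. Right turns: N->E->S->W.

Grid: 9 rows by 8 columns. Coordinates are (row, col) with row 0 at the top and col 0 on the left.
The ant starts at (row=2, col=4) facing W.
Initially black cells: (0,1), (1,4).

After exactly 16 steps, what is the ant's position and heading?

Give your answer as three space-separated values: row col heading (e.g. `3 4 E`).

Step 1: on WHITE (2,4): turn R to N, flip to black, move to (1,4). |black|=3
Step 2: on BLACK (1,4): turn L to W, flip to white, move to (1,3). |black|=2
Step 3: on WHITE (1,3): turn R to N, flip to black, move to (0,3). |black|=3
Step 4: on WHITE (0,3): turn R to E, flip to black, move to (0,4). |black|=4
Step 5: on WHITE (0,4): turn R to S, flip to black, move to (1,4). |black|=5
Step 6: on WHITE (1,4): turn R to W, flip to black, move to (1,3). |black|=6
Step 7: on BLACK (1,3): turn L to S, flip to white, move to (2,3). |black|=5
Step 8: on WHITE (2,3): turn R to W, flip to black, move to (2,2). |black|=6
Step 9: on WHITE (2,2): turn R to N, flip to black, move to (1,2). |black|=7
Step 10: on WHITE (1,2): turn R to E, flip to black, move to (1,3). |black|=8
Step 11: on WHITE (1,3): turn R to S, flip to black, move to (2,3). |black|=9
Step 12: on BLACK (2,3): turn L to E, flip to white, move to (2,4). |black|=8
Step 13: on BLACK (2,4): turn L to N, flip to white, move to (1,4). |black|=7
Step 14: on BLACK (1,4): turn L to W, flip to white, move to (1,3). |black|=6
Step 15: on BLACK (1,3): turn L to S, flip to white, move to (2,3). |black|=5
Step 16: on WHITE (2,3): turn R to W, flip to black, move to (2,2). |black|=6

Answer: 2 2 W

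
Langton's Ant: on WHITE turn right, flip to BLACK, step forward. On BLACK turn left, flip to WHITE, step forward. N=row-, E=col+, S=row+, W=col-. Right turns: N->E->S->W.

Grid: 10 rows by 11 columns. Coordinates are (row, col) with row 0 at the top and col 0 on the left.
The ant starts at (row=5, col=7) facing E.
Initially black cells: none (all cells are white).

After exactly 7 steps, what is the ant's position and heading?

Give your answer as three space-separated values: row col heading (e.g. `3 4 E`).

Step 1: on WHITE (5,7): turn R to S, flip to black, move to (6,7). |black|=1
Step 2: on WHITE (6,7): turn R to W, flip to black, move to (6,6). |black|=2
Step 3: on WHITE (6,6): turn R to N, flip to black, move to (5,6). |black|=3
Step 4: on WHITE (5,6): turn R to E, flip to black, move to (5,7). |black|=4
Step 5: on BLACK (5,7): turn L to N, flip to white, move to (4,7). |black|=3
Step 6: on WHITE (4,7): turn R to E, flip to black, move to (4,8). |black|=4
Step 7: on WHITE (4,8): turn R to S, flip to black, move to (5,8). |black|=5

Answer: 5 8 S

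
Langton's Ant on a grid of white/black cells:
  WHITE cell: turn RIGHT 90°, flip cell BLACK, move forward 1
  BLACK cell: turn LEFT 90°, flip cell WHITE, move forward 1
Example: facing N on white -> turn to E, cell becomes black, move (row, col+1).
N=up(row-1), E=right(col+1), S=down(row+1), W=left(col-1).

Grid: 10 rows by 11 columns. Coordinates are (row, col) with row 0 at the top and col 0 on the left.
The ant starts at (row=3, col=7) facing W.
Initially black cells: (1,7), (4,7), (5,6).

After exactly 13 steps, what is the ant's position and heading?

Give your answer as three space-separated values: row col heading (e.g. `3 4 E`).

Step 1: on WHITE (3,7): turn R to N, flip to black, move to (2,7). |black|=4
Step 2: on WHITE (2,7): turn R to E, flip to black, move to (2,8). |black|=5
Step 3: on WHITE (2,8): turn R to S, flip to black, move to (3,8). |black|=6
Step 4: on WHITE (3,8): turn R to W, flip to black, move to (3,7). |black|=7
Step 5: on BLACK (3,7): turn L to S, flip to white, move to (4,7). |black|=6
Step 6: on BLACK (4,7): turn L to E, flip to white, move to (4,8). |black|=5
Step 7: on WHITE (4,8): turn R to S, flip to black, move to (5,8). |black|=6
Step 8: on WHITE (5,8): turn R to W, flip to black, move to (5,7). |black|=7
Step 9: on WHITE (5,7): turn R to N, flip to black, move to (4,7). |black|=8
Step 10: on WHITE (4,7): turn R to E, flip to black, move to (4,8). |black|=9
Step 11: on BLACK (4,8): turn L to N, flip to white, move to (3,8). |black|=8
Step 12: on BLACK (3,8): turn L to W, flip to white, move to (3,7). |black|=7
Step 13: on WHITE (3,7): turn R to N, flip to black, move to (2,7). |black|=8

Answer: 2 7 N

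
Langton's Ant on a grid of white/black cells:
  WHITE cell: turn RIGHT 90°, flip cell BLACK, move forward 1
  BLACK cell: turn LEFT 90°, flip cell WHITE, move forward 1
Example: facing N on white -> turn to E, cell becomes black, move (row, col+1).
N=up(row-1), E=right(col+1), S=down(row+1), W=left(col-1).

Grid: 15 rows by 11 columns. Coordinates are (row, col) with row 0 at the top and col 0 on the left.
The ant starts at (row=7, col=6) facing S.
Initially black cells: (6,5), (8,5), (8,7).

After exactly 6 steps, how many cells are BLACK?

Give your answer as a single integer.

Step 1: on WHITE (7,6): turn R to W, flip to black, move to (7,5). |black|=4
Step 2: on WHITE (7,5): turn R to N, flip to black, move to (6,5). |black|=5
Step 3: on BLACK (6,5): turn L to W, flip to white, move to (6,4). |black|=4
Step 4: on WHITE (6,4): turn R to N, flip to black, move to (5,4). |black|=5
Step 5: on WHITE (5,4): turn R to E, flip to black, move to (5,5). |black|=6
Step 6: on WHITE (5,5): turn R to S, flip to black, move to (6,5). |black|=7

Answer: 7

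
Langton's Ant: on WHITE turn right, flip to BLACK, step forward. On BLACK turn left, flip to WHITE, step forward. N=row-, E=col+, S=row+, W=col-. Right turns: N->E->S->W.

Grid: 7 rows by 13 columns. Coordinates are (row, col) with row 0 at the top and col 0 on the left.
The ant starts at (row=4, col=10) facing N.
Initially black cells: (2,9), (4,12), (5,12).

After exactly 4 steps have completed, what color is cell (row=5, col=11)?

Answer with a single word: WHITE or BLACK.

Step 1: on WHITE (4,10): turn R to E, flip to black, move to (4,11). |black|=4
Step 2: on WHITE (4,11): turn R to S, flip to black, move to (5,11). |black|=5
Step 3: on WHITE (5,11): turn R to W, flip to black, move to (5,10). |black|=6
Step 4: on WHITE (5,10): turn R to N, flip to black, move to (4,10). |black|=7

Answer: BLACK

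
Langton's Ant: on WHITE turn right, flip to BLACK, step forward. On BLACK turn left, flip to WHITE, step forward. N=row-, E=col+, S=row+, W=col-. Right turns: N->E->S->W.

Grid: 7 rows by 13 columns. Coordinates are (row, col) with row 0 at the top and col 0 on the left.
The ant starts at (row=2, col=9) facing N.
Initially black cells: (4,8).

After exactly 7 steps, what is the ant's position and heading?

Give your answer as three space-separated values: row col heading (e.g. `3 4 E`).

Answer: 1 9 E

Derivation:
Step 1: on WHITE (2,9): turn R to E, flip to black, move to (2,10). |black|=2
Step 2: on WHITE (2,10): turn R to S, flip to black, move to (3,10). |black|=3
Step 3: on WHITE (3,10): turn R to W, flip to black, move to (3,9). |black|=4
Step 4: on WHITE (3,9): turn R to N, flip to black, move to (2,9). |black|=5
Step 5: on BLACK (2,9): turn L to W, flip to white, move to (2,8). |black|=4
Step 6: on WHITE (2,8): turn R to N, flip to black, move to (1,8). |black|=5
Step 7: on WHITE (1,8): turn R to E, flip to black, move to (1,9). |black|=6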